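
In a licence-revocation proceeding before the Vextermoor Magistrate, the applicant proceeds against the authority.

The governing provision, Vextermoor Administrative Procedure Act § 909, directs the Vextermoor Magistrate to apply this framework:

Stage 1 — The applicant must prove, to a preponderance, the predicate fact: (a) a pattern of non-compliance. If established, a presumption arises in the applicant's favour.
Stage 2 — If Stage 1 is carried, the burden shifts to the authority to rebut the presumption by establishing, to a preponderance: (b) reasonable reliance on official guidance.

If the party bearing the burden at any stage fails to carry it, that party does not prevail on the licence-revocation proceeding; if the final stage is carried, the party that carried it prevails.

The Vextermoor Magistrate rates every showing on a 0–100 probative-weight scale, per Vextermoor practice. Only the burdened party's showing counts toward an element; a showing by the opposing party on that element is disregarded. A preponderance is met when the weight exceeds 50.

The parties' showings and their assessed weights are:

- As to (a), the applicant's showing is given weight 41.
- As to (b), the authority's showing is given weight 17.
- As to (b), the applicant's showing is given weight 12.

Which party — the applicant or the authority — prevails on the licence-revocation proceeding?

authority

Stage 1 — burden on applicant; standard: a preponderance (weight exceeds 50).
    (a): 41 ≤ 50 [not met]
  Stage 1 not carried; the applicant fails its burden.
The analysis ends at Stage 1; the authority prevails.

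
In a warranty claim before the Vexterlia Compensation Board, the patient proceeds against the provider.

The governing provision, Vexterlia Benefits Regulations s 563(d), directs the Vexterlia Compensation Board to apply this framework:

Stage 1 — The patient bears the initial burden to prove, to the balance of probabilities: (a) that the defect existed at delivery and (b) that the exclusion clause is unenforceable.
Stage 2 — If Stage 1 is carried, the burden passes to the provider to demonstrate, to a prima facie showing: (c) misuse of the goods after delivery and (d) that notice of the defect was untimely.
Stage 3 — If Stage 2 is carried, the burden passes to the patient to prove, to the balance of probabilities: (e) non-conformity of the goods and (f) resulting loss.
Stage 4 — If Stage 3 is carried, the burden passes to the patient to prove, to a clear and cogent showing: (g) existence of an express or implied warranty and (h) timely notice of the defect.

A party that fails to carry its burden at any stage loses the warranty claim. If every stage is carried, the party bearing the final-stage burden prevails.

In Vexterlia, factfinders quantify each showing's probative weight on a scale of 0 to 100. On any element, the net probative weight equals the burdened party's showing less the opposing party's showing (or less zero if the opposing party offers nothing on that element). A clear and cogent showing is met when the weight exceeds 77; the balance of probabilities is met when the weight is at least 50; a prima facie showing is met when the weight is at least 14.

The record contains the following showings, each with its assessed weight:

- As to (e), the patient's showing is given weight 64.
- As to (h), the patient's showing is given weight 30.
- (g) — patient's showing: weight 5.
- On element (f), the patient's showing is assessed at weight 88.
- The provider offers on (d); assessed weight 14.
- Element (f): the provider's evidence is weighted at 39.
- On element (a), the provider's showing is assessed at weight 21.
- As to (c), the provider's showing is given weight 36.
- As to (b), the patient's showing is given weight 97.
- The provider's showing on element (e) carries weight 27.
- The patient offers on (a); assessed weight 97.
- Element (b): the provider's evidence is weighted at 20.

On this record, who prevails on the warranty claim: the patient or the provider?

At Stage 1 the patient must meet the balance of probabilities (weight is at least 50): on (a) the weight is 97 less the opposing 21 gives net 76, which does reach 50, so (a) meets the standard; on (b) the weight is 97 less the opposing 20 gives net 77, ≥ 50, so (b) meets the standard.
  Stage 1 is satisfied; the onus moves to the provider.
At Stage 2 the provider must meet a prima facie showing (weight is at least 14): on (c) the weight is 36, ≥ 14, so (c) meets the standard; on (d) the weight is 14, ≥ 14, so (d) meets the standard.
  All elements met. The burden passes to the patient.
At Stage 3 the patient must meet the balance of probabilities (weight is at least 50): on (e) the weight is 64 less the opposing 27 gives net 37, which does not reach 50, so (e) does not meet the standard; on (f) the weight is 88 less the opposing 39 gives net 49, < 50, so (f) does not meet the standard.
  Stage 3 not carried; the patient fails its burden.
The analysis ends at Stage 3; the provider prevails.

provider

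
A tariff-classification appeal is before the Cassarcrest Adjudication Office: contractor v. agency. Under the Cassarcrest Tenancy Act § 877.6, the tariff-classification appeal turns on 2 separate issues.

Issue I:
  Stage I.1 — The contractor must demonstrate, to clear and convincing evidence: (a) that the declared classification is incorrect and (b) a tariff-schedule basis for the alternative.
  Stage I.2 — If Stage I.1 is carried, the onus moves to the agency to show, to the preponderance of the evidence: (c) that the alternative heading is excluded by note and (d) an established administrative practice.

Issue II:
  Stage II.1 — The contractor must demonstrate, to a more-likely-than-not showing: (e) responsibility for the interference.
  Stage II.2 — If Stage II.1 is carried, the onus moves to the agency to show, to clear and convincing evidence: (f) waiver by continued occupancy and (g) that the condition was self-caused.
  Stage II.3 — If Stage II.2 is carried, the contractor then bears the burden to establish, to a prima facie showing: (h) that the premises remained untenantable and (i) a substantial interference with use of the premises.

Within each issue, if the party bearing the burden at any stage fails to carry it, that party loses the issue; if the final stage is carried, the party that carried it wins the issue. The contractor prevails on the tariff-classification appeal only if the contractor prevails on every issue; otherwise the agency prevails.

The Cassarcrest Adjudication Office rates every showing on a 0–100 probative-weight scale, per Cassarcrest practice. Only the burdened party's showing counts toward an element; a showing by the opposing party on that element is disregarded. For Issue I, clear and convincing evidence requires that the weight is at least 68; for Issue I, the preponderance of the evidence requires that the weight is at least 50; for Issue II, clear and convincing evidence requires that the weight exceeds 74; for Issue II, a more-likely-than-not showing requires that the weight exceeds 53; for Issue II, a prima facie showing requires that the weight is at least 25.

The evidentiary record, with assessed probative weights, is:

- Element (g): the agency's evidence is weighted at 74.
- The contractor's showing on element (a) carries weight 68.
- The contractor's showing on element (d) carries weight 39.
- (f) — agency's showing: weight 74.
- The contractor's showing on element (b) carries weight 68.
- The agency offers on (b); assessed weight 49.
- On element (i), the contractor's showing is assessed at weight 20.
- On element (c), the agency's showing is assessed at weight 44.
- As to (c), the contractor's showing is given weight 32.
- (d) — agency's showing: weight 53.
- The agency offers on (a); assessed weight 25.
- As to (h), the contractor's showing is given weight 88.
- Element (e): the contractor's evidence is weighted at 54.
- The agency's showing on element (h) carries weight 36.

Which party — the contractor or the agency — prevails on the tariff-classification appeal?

contractor

— Issue I —
Stage I.1 (contractor, clear and convincing evidence, weight is at least 68): (a) 68 (agency's 25 disregarded) ≥ 68 — meets; (b) 68 (agency's 49 disregarded) ≥ 68 — meets.
  All elements met. The burden passes to the agency.
Stage I.2 (agency, the preponderance of the evidence, weight is at least 50): (c) 44 (contractor's 32 disregarded) < 50 — fails; (d) 53 (contractor's 39 disregarded) ≥ 50 — meets.
  Not every element is met, so the agency fails to carry Stage I.2.
So the contractor prevails on this issue.
— Issue II —
At Stage II.1 the contractor must meet a more-likely-than-not showing (weight exceeds 53): on (e) the weight is 54, > 53, so (e) meets the standard.
  The contractor carries Stage II.1; the agency now bears the burden.
At Stage II.2 the agency must meet clear and convincing evidence (weight exceeds 74): on (f) the weight is 74, which does not exceed 74, so (f) does not meet the standard; on (g) the weight is 74, which does not exceed 74, so (g) does not meet the standard.
  The agency does not carry Stage II.2.
The analysis ends at Stage II.2; the contractor prevails on this issue.
Per-issue: Issue I → contractor; Issue II → contractor. The contractor must prevail on every issue; overall, the contractor prevails.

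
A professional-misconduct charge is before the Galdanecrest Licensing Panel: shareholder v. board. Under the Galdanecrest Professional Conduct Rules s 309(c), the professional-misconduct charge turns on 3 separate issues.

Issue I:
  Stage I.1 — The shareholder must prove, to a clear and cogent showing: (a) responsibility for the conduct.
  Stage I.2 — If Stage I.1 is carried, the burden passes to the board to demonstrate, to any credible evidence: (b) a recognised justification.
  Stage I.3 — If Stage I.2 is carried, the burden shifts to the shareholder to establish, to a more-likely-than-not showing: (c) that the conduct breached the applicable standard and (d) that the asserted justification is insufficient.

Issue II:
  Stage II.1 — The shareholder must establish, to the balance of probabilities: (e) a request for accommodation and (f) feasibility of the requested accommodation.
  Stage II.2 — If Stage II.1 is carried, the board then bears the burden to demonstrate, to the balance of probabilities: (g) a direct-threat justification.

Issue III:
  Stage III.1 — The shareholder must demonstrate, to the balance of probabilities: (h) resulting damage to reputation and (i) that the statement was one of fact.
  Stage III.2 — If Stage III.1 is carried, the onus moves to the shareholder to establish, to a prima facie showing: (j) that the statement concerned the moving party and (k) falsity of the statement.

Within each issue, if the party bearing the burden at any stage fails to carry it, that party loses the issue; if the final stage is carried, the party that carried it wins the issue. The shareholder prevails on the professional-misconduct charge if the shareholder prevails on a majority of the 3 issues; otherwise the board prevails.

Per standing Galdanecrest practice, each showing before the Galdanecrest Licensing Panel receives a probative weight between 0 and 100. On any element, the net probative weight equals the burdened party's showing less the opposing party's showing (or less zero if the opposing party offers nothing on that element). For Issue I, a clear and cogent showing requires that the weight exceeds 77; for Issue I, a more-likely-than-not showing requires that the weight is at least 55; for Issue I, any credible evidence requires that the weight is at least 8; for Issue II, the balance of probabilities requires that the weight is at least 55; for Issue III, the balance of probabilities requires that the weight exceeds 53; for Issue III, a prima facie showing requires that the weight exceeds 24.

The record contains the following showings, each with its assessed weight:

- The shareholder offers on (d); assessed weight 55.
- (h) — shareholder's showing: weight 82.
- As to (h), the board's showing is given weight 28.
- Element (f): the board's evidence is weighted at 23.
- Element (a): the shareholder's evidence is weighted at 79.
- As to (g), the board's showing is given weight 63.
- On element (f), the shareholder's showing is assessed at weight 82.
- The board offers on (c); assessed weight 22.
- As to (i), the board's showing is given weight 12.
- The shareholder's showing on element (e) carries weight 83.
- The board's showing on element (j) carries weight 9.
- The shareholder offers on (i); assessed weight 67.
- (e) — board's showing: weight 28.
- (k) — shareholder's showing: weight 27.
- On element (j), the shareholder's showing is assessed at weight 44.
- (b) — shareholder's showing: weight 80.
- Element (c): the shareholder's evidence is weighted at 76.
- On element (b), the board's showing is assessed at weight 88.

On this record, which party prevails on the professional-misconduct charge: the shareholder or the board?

— Issue I —
At Stage I.1 the shareholder must meet a clear and cogent showing (weight exceeds 77): on (a) the weight is 79, which does exceed 77, so (a) meets the standard.
  Stage I.1 is satisfied; the onus moves to the board.
At Stage I.2 the board must meet any credible evidence (weight is at least 8): on (b) the weight is 88 less the opposing 80 gives net 8, ≥ 8, so (b) meets the standard.
  Stage I.2 carried; the burden shifts to the shareholder.
At Stage I.3 the shareholder must meet a more-likely-than-not showing (weight is at least 55): on (c) the weight is 76 less the opposing 22 gives net 54, < 55, so (c) does not meet the standard; on (d) the weight is 55, ≥ 55, so (d) meets the standard.
  Not every element is met, so the shareholder fails to carry Stage I.3.
The analysis ends at Stage I.3; the board prevails on this issue.
— Issue II —
Stage II.1 — burden on shareholder; standard: the balance of probabilities (weight is at least 55).
    (e): 83 − 28 = 55 ≥ 55 [met]
    (f): 82 − 23 = 59 ≥ 55 [met]
  Stage II.1 carried; the burden shifts to the board.
Stage II.2 — burden on board; standard: the balance of probabilities (weight is at least 55).
    (g): 63 ≥ 55 [met]
  The board carries the last stage.
Every stage carried; the board prevails on this issue.
— Issue III —
Stage III.1 — burden on shareholder; standard: the balance of probabilities (weight exceeds 53).
    (h): 82 − 28 = 54 > 53 [met]
    (i): 67 − 12 = 55 > 53 [met]
  Stage III.1 is satisfied; the shareholder continues to bear the burden.
Stage III.2 — burden on shareholder; standard: a prima facie showing (weight exceeds 24).
    (j): 44 − 9 = 35 > 24 [met]
    (k): 27 > 24 [met]
  All elements met at the final stage.
With every stage satisfied, the shareholder prevails on this issue.
Per-issue: Issue I → board; Issue II → board; Issue III → shareholder. The shareholder must prevail on a majority of issues; overall, the board prevails.

board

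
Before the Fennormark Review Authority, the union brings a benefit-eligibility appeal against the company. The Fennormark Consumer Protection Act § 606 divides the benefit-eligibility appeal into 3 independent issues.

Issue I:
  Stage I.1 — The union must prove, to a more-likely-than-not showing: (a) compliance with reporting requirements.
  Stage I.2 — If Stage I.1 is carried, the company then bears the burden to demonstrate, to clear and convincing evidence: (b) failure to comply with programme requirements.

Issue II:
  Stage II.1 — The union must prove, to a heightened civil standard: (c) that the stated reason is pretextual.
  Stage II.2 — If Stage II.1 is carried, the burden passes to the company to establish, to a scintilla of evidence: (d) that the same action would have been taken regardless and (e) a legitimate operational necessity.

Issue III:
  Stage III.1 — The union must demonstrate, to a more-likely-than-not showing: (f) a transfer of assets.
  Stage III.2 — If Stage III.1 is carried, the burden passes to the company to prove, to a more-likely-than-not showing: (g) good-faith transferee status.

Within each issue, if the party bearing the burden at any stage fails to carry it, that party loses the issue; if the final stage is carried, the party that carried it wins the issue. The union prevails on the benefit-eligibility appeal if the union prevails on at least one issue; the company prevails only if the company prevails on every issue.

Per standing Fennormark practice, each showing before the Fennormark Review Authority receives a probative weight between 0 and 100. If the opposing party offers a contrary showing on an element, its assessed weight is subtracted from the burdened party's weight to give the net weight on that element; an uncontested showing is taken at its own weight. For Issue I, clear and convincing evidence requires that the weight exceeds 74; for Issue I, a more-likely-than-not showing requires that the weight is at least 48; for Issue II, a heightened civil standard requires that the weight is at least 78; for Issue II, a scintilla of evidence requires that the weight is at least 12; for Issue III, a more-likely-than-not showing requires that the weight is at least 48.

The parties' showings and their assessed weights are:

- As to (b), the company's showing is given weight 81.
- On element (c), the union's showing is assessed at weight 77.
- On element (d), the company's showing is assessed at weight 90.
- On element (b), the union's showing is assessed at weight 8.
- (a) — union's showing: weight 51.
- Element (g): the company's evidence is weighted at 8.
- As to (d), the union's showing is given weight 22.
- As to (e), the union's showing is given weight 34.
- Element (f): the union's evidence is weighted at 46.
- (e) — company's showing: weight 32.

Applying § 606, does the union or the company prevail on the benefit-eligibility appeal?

— Issue I —
Stage I.1 — burden on union; standard: a more-likely-than-not showing (weight is at least 48).
    (a): 51 ≥ 48 [met]
  Stage I.1 is satisfied; the onus moves to the company.
Stage I.2 — burden on company; standard: clear and convincing evidence (weight exceeds 74).
    (b): 81 − 8 = 73 ≤ 74 [not met]
  Stage I.2 not carried; the company fails its burden.
The analysis ends at Stage I.2; the union prevails on this issue.
— Issue II —
At Stage II.1 the union must meet a heightened civil standard (weight is at least 78): on (c) the weight is 77, < 78, so (c) does not meet the standard.
  The union does not carry Stage II.1.
So the company prevails on this issue.
— Issue III —
Stage III.1 — burden on union; standard: a more-likely-than-not showing (weight is at least 48).
    (f): 46 < 48 [not met]
  The union does not carry Stage III.1.
The analysis ends at Stage III.1; the company prevails on this issue.
Per-issue: Issue I → union; Issue II → company; Issue III → company. The union must prevail on at least one issue; overall, the union prevails.

union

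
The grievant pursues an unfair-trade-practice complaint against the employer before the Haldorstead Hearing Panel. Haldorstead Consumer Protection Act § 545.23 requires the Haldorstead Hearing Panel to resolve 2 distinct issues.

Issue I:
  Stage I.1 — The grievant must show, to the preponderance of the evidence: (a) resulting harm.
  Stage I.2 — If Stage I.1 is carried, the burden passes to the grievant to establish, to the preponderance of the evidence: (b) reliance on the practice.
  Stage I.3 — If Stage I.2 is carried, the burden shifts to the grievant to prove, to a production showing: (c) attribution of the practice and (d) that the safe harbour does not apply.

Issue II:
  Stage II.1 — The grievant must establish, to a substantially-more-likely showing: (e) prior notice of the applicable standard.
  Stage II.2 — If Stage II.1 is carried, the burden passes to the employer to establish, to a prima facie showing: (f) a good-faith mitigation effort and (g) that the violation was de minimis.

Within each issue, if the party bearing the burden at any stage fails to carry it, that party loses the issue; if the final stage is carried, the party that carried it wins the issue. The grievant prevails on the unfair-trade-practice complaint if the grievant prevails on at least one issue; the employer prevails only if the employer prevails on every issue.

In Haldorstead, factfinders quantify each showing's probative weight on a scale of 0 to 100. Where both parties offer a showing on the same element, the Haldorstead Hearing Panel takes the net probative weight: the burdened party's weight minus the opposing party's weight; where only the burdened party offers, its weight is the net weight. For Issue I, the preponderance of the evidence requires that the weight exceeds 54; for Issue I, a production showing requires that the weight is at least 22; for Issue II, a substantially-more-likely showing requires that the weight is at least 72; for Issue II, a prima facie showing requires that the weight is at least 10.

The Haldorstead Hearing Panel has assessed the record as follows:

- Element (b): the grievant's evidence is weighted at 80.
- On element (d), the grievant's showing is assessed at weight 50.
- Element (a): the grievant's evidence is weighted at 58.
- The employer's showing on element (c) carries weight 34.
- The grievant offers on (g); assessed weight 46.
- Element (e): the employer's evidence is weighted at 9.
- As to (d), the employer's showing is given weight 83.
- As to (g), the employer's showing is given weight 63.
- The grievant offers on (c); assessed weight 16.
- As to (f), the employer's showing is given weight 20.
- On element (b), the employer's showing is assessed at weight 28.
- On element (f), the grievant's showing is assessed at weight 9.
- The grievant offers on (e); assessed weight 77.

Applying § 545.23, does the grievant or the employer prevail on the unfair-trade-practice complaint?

— Issue I —
Stage I.1 (grievant, the preponderance of the evidence, weight exceeds 54): (a) 58 > 54 — meets.
  Stage I.1 carried; the burden remains with the grievant.
Stage I.2 (grievant, the preponderance of the evidence, weight exceeds 54): (b) net 80−28=52 ≤ 54 — fails.
  Stage I.2 not carried; the grievant fails its burden.
The analysis ends at Stage I.2; the employer prevails on this issue.
— Issue II —
Stage II.1 (grievant, a substantially-more-likely showing, weight is at least 72): (e) net 77−9=68 < 72 — fails.
  The grievant does not carry Stage II.1.
The employer prevails on this issue.
Per-issue: Issue I → employer; Issue II → employer. The grievant must prevail on at least one issue; overall, the employer prevails.

employer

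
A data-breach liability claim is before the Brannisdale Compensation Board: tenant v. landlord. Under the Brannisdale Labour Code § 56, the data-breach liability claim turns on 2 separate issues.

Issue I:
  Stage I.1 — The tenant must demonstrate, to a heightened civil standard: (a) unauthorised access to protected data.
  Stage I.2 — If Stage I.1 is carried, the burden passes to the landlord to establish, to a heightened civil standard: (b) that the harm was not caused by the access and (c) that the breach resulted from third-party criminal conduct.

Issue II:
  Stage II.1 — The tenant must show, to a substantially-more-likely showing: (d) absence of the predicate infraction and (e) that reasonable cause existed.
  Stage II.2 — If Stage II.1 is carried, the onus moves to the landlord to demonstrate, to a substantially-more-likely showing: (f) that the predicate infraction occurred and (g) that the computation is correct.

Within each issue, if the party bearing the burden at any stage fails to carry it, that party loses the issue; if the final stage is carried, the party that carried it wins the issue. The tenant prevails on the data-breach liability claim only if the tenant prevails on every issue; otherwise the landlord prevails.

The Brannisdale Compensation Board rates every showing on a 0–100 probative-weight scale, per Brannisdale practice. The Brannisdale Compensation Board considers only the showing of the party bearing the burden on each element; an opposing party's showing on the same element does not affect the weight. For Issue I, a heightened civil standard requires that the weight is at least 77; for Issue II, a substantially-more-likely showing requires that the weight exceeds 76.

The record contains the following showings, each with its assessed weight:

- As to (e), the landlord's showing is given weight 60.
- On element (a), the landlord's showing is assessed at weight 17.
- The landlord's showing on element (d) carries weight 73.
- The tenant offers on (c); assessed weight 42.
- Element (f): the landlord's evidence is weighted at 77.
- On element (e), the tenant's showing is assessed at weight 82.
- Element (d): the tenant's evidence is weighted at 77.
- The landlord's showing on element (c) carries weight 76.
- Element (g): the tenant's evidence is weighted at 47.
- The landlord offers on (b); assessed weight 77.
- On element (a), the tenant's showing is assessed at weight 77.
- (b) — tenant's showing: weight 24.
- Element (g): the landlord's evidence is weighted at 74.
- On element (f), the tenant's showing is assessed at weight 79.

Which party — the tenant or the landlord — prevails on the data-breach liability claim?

tenant

— Issue I —
At Stage I.1 the tenant must meet a heightened civil standard (weight is at least 77): on (a) the weight is 77 (the landlord's 17 is given no effect), ≥ 77, so (a) meets the standard.
  The tenant carries Stage I.1; the landlord now bears the burden.
At Stage I.2 the landlord must meet a heightened civil standard (weight is at least 77): on (b) the weight is 77 (the tenant's 24 is given no effect), which does reach 77, so (b) meets the standard; on (c) the weight is 76 (the tenant's 42 is given no effect), < 77, so (c) does not meet the standard.
  Stage I.2 not carried; the landlord fails its burden.
The tenant prevails on this issue.
— Issue II —
Stage II.1 (tenant, a substantially-more-likely showing, weight exceeds 76): (d) 77 (landlord's 73 disregarded) > 76 — meets; (e) 82 (landlord's 60 disregarded) > 76 — meets.
  Stage II.1 is satisfied; the onus moves to the landlord.
Stage II.2 (landlord, a substantially-more-likely showing, weight exceeds 76): (f) 77 (tenant's 79 disregarded) > 76 — meets; (g) 74 (tenant's 47 disregarded) ≤ 76 — fails.
  The landlord does not carry Stage II.2.
The tenant prevails on this issue.
Per-issue: Issue I → tenant; Issue II → tenant. The tenant must prevail on every issue; overall, the tenant prevails.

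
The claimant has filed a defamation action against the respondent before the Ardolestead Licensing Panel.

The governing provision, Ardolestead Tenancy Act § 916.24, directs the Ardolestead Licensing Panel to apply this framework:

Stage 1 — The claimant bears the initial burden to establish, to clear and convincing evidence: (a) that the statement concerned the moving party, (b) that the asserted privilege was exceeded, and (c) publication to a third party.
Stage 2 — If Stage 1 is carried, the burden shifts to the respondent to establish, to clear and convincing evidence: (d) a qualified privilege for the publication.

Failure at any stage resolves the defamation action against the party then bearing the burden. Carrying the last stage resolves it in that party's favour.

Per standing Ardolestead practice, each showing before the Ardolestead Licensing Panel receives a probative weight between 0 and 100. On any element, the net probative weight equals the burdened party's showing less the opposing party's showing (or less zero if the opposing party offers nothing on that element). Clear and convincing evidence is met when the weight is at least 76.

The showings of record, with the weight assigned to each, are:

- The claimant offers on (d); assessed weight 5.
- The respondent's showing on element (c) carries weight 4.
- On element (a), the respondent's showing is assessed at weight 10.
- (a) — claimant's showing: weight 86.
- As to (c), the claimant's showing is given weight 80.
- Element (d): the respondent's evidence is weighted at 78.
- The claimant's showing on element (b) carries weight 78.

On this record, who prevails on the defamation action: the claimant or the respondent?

At Stage 1 the claimant must meet clear and convincing evidence (weight is at least 76): on (a) the weight is 86 less the opposing 10 gives net 76, which does reach 76, so (a) meets the standard; on (b) the weight is 78, ≥ 76, so (b) meets the standard; on (c) the weight is 80 less the opposing 4 gives net 76, which does reach 76, so (c) meets the standard.
  The claimant carries Stage 1; the respondent now bears the burden.
At Stage 2 the respondent must meet clear and convincing evidence (weight is at least 76): on (d) the weight is 78 less the opposing 5 gives net 73, < 76, so (d) does not meet the standard.
  Stage 2 not carried; the respondent fails its burden.
So the claimant prevails.

claimant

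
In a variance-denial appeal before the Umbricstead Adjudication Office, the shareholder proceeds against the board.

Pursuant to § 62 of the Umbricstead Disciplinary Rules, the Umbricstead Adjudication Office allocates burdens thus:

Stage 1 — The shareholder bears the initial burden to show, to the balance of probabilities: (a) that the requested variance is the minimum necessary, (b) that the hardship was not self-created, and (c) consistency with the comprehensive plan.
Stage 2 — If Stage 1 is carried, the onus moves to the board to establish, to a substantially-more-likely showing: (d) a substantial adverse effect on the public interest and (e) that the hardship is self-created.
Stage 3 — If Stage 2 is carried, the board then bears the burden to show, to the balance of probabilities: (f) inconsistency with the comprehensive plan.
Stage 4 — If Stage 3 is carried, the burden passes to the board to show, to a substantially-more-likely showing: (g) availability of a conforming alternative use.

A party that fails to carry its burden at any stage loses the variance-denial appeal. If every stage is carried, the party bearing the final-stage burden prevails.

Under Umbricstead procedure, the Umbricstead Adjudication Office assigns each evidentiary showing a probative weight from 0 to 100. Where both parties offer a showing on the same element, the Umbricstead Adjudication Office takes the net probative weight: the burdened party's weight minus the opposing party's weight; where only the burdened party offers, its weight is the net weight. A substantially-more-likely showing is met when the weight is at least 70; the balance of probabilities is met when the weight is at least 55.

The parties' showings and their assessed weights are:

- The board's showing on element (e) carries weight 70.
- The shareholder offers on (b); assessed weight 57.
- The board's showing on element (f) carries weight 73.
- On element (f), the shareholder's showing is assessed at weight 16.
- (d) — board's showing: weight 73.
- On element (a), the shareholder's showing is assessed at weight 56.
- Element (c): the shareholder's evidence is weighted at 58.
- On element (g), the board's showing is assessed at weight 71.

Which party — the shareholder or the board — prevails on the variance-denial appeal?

At Stage 1 the shareholder must meet the balance of probabilities (weight is at least 55): on (a) the weight is 56, ≥ 55, so (a) meets the standard; on (b) the weight is 57, ≥ 55, so (b) meets the standard; on (c) the weight is 58, which does reach 55, so (c) meets the standard.
  Stage 1 is satisfied; the onus moves to the board.
At Stage 2 the board must meet a substantially-more-likely showing (weight is at least 70): on (d) the weight is 73, which does reach 70, so (d) meets the standard; on (e) the weight is 70, ≥ 70, so (e) meets the standard.
  Stage 2 is satisfied; the board continues to bear the burden.
At Stage 3 the board must meet the balance of probabilities (weight is at least 55): on (f) the weight is 73 less the opposing 16 gives net 57, which does reach 55, so (f) meets the standard.
  All elements met. The board retains the burden for Stage 4.
At Stage 4 the board must meet a substantially-more-likely showing (weight is at least 70): on (g) the weight is 71, which does reach 70, so (g) meets the standard.
  All elements met at the final stage.
Every stage carried; the board prevails.

board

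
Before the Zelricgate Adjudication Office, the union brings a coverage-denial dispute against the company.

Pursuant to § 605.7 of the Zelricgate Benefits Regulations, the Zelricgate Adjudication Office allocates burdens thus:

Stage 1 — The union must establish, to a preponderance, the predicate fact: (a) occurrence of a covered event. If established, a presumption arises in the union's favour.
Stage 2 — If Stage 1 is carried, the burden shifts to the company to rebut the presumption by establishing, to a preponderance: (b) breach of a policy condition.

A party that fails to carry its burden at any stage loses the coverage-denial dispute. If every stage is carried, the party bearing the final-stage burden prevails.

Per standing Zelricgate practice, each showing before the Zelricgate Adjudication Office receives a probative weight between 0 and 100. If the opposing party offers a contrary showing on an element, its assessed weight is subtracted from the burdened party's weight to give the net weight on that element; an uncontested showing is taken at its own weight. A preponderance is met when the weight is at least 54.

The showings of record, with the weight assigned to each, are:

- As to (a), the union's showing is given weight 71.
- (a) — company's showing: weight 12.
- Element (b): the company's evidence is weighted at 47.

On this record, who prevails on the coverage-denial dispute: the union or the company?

Stage 1 — burden on union; standard: a preponderance (weight is at least 54).
    (a): 71 − 12 = 59 ≥ 54 [met]
  All elements met. The burden passes to the company.
Stage 2 — burden on company; standard: a preponderance (weight is at least 54).
    (b): 47 < 54 [not met]
  Not every element is met, so the company fails to carry Stage 2.
So the union prevails.

union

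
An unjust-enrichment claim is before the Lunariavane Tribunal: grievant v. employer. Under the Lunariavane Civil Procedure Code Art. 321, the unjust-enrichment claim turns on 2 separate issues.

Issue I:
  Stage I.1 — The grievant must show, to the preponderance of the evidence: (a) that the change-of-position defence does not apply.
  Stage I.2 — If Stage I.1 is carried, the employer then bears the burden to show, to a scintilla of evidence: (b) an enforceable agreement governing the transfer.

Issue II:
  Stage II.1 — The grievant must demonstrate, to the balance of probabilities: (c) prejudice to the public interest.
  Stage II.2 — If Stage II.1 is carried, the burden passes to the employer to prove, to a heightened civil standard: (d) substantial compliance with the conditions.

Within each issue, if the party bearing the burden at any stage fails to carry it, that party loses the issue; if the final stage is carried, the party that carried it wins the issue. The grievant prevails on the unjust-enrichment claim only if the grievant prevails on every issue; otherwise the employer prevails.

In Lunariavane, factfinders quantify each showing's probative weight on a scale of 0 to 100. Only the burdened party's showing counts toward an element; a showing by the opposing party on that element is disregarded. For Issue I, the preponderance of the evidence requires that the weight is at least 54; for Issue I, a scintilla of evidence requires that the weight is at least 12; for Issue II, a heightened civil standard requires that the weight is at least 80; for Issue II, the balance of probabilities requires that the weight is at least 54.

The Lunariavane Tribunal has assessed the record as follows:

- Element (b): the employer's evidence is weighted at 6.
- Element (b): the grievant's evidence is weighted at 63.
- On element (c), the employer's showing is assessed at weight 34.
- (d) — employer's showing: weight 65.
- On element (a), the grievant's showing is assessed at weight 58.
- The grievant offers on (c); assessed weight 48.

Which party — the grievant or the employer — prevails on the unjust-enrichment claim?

— Issue I —
Stage I.1 — burden on grievant; standard: the preponderance of the evidence (weight is at least 54).
    (a): 58 ≥ 54 [met]
  Stage I.1 carried; the burden shifts to the employer.
Stage I.2 — burden on employer; standard: a scintilla of evidence (weight is at least 12).
    (b): 6 (grievant's 63 disregarded) < 12 [not met]
  The employer does not carry Stage I.2.
The grievant prevails on this issue.
— Issue II —
Stage II.1 — burden on grievant; standard: the balance of probabilities (weight is at least 54).
    (c): 48 (employer's 34 disregarded) < 54 [not met]
  Stage II.1 not carried; the grievant fails its burden.
The analysis ends at Stage II.1; the employer prevails on this issue.
Per-issue: Issue I → grievant; Issue II → employer. The grievant must prevail on every issue; overall, the employer prevails.

employer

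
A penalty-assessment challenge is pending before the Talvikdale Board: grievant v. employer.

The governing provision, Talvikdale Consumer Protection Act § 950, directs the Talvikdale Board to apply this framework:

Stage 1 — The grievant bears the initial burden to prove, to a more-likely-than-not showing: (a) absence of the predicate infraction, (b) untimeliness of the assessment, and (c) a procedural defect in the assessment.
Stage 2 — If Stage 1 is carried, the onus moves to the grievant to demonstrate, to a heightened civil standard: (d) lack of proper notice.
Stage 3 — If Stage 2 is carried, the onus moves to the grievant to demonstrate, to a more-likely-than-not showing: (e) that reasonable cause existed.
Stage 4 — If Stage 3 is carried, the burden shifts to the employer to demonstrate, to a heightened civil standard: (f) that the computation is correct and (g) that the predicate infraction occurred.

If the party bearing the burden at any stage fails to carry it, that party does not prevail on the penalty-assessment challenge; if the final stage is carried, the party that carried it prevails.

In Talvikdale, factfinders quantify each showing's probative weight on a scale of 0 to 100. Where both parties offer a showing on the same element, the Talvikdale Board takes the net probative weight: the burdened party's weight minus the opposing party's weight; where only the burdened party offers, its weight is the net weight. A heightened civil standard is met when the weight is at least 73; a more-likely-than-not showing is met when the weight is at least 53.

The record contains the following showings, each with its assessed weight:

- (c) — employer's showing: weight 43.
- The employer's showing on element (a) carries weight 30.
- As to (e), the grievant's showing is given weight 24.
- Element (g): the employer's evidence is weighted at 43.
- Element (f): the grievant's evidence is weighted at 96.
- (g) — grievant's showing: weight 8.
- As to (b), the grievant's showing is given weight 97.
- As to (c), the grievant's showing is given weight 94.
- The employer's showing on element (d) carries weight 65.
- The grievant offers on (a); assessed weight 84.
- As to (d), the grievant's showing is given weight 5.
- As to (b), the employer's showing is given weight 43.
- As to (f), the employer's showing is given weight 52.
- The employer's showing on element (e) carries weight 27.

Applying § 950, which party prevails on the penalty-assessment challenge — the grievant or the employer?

Stage 1 (grievant, a more-likely-than-not showing, weight is at least 53): (a) net 84−30=54 ≥ 53 — meets; (b) net 97−43=54 ≥ 53 — meets; (c) net 94−43=51 < 53 — fails.
  Not every element is met, so the grievant fails to carry Stage 1.
The analysis ends at Stage 1; the employer prevails.

employer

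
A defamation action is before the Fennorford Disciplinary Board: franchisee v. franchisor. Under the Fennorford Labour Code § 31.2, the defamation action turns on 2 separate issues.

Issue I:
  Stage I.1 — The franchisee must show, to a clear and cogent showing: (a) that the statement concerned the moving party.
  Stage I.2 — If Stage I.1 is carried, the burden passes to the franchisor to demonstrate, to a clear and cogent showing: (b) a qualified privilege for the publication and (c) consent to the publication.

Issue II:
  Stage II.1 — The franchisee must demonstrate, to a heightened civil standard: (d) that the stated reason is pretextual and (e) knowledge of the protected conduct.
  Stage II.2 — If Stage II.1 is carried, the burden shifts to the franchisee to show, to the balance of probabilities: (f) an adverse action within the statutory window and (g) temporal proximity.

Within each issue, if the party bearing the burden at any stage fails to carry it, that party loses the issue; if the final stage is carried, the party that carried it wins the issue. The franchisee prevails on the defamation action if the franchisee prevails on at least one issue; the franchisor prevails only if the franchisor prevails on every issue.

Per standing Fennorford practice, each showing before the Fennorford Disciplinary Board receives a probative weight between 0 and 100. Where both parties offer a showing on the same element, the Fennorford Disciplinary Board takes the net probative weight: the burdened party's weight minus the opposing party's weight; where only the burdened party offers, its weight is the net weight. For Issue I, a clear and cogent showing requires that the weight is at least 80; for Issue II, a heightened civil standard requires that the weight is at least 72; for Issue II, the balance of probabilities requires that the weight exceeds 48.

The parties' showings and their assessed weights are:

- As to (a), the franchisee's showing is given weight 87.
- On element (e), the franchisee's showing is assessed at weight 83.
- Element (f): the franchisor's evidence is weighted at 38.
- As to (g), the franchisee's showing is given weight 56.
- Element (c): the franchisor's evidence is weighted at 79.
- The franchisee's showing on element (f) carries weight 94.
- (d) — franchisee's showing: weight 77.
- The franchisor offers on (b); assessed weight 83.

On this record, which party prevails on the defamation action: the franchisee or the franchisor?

franchisee

— Issue I —
Stage I.1 — burden on franchisee; standard: a clear and cogent showing (weight is at least 80).
    (a): 87 ≥ 80 [met]
  The franchisee carries Stage I.1; the franchisor now bears the burden.
Stage I.2 — burden on franchisor; standard: a clear and cogent showing (weight is at least 80).
    (b): 83 ≥ 80 [met]
    (c): 79 < 80 [not met]
  Stage I.2 not carried; the franchisor fails its burden.
The franchisee prevails on this issue.
— Issue II —
At Stage II.1 the franchisee must meet a heightened civil standard (weight is at least 72): on (d) the weight is 77, ≥ 72, so (d) meets the standard; on (e) the weight is 83, which does reach 72, so (e) meets the standard.
  All elements met. The franchisee retains the burden for Stage II.2.
At Stage II.2 the franchisee must meet the balance of probabilities (weight exceeds 48): on (f) the weight is 94 less the opposing 38 gives net 56, > 48, so (f) meets the standard; on (g) the weight is 56, which does exceed 48, so (g) meets the standard.
  All elements met at the final stage.
All stages carried — the franchisee prevails on this issue.
Per-issue: Issue I → franchisee; Issue II → franchisee. The franchisee must prevail on at least one issue; overall, the franchisee prevails.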